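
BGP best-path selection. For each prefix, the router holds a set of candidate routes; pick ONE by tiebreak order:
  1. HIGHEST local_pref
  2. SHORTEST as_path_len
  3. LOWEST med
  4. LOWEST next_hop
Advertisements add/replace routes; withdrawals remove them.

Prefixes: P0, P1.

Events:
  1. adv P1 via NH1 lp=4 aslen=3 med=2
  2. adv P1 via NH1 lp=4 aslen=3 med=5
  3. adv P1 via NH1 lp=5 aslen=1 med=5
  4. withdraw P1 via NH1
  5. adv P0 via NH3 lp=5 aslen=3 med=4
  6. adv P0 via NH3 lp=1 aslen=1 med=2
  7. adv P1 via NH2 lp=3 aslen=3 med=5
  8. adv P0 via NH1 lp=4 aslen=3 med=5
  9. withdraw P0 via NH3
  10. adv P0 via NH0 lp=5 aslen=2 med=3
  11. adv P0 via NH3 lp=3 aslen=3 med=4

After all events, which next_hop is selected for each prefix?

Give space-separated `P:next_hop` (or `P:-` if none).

Answer: P0:NH0 P1:NH2

Derivation:
Op 1: best P0=- P1=NH1
Op 2: best P0=- P1=NH1
Op 3: best P0=- P1=NH1
Op 4: best P0=- P1=-
Op 5: best P0=NH3 P1=-
Op 6: best P0=NH3 P1=-
Op 7: best P0=NH3 P1=NH2
Op 8: best P0=NH1 P1=NH2
Op 9: best P0=NH1 P1=NH2
Op 10: best P0=NH0 P1=NH2
Op 11: best P0=NH0 P1=NH2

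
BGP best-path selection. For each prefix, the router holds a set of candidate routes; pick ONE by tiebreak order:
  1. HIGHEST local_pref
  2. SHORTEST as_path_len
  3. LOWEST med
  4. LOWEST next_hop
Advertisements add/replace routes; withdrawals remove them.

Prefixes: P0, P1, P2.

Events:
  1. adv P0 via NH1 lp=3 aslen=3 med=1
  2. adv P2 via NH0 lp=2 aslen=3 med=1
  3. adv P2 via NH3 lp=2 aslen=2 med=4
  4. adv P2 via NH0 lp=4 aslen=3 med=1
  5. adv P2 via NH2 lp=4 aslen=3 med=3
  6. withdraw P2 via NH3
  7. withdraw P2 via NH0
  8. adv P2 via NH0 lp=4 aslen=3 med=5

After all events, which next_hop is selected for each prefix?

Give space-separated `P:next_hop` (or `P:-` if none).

Answer: P0:NH1 P1:- P2:NH2

Derivation:
Op 1: best P0=NH1 P1=- P2=-
Op 2: best P0=NH1 P1=- P2=NH0
Op 3: best P0=NH1 P1=- P2=NH3
Op 4: best P0=NH1 P1=- P2=NH0
Op 5: best P0=NH1 P1=- P2=NH0
Op 6: best P0=NH1 P1=- P2=NH0
Op 7: best P0=NH1 P1=- P2=NH2
Op 8: best P0=NH1 P1=- P2=NH2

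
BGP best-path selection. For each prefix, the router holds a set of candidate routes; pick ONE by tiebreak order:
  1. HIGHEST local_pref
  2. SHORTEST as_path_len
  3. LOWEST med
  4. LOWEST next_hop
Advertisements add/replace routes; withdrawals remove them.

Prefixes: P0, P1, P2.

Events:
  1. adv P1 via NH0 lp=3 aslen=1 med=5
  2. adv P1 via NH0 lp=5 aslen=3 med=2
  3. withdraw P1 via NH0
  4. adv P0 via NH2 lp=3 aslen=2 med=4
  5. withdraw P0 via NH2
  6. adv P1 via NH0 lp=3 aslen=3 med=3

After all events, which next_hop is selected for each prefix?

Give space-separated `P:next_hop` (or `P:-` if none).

Op 1: best P0=- P1=NH0 P2=-
Op 2: best P0=- P1=NH0 P2=-
Op 3: best P0=- P1=- P2=-
Op 4: best P0=NH2 P1=- P2=-
Op 5: best P0=- P1=- P2=-
Op 6: best P0=- P1=NH0 P2=-

Answer: P0:- P1:NH0 P2:-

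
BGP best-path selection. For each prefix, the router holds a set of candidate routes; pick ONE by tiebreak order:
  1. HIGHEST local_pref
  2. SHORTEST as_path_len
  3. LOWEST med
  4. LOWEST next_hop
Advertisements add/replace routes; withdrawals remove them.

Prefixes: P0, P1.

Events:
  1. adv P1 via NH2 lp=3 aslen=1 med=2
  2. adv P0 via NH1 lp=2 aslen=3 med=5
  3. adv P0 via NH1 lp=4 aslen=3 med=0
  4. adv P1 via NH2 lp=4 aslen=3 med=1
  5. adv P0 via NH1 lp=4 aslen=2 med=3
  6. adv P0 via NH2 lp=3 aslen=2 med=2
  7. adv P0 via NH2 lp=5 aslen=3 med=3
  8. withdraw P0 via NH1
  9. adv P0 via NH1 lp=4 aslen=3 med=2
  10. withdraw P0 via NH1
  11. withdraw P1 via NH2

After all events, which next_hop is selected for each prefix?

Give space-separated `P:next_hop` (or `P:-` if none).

Op 1: best P0=- P1=NH2
Op 2: best P0=NH1 P1=NH2
Op 3: best P0=NH1 P1=NH2
Op 4: best P0=NH1 P1=NH2
Op 5: best P0=NH1 P1=NH2
Op 6: best P0=NH1 P1=NH2
Op 7: best P0=NH2 P1=NH2
Op 8: best P0=NH2 P1=NH2
Op 9: best P0=NH2 P1=NH2
Op 10: best P0=NH2 P1=NH2
Op 11: best P0=NH2 P1=-

Answer: P0:NH2 P1:-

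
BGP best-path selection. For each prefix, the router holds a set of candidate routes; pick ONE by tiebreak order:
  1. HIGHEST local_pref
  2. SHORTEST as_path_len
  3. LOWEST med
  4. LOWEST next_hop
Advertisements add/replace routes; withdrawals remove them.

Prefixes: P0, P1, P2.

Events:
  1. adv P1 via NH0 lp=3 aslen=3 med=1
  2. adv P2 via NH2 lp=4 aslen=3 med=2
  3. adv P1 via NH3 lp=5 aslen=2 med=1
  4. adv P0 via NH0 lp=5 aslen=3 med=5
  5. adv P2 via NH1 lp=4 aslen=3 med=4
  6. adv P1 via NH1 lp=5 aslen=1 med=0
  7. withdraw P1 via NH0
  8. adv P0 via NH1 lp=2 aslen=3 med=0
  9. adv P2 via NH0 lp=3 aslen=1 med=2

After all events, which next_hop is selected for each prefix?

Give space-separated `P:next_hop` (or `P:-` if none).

Answer: P0:NH0 P1:NH1 P2:NH2

Derivation:
Op 1: best P0=- P1=NH0 P2=-
Op 2: best P0=- P1=NH0 P2=NH2
Op 3: best P0=- P1=NH3 P2=NH2
Op 4: best P0=NH0 P1=NH3 P2=NH2
Op 5: best P0=NH0 P1=NH3 P2=NH2
Op 6: best P0=NH0 P1=NH1 P2=NH2
Op 7: best P0=NH0 P1=NH1 P2=NH2
Op 8: best P0=NH0 P1=NH1 P2=NH2
Op 9: best P0=NH0 P1=NH1 P2=NH2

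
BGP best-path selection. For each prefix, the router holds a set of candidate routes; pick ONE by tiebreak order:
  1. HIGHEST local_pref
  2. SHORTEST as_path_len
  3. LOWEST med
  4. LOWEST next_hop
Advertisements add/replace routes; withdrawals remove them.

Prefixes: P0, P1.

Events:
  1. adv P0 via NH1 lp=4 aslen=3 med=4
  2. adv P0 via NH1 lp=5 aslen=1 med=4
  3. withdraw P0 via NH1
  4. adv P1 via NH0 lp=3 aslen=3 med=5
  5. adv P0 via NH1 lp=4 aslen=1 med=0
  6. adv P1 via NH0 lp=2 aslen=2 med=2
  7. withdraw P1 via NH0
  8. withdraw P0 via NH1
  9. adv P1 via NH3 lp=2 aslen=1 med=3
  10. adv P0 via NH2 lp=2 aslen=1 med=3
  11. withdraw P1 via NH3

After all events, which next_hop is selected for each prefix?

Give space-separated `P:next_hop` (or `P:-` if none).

Answer: P0:NH2 P1:-

Derivation:
Op 1: best P0=NH1 P1=-
Op 2: best P0=NH1 P1=-
Op 3: best P0=- P1=-
Op 4: best P0=- P1=NH0
Op 5: best P0=NH1 P1=NH0
Op 6: best P0=NH1 P1=NH0
Op 7: best P0=NH1 P1=-
Op 8: best P0=- P1=-
Op 9: best P0=- P1=NH3
Op 10: best P0=NH2 P1=NH3
Op 11: best P0=NH2 P1=-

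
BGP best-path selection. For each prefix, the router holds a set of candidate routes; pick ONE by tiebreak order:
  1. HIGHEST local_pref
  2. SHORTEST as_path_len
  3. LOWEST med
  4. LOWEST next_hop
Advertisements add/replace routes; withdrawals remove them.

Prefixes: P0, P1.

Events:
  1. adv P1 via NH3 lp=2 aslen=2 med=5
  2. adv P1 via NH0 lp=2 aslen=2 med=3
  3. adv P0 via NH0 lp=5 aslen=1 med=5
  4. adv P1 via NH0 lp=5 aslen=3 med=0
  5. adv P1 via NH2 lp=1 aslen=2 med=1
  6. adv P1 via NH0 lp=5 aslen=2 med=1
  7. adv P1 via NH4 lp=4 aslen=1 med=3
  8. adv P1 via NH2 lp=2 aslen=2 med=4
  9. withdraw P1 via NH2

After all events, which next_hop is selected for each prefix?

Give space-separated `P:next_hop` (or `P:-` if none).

Answer: P0:NH0 P1:NH0

Derivation:
Op 1: best P0=- P1=NH3
Op 2: best P0=- P1=NH0
Op 3: best P0=NH0 P1=NH0
Op 4: best P0=NH0 P1=NH0
Op 5: best P0=NH0 P1=NH0
Op 6: best P0=NH0 P1=NH0
Op 7: best P0=NH0 P1=NH0
Op 8: best P0=NH0 P1=NH0
Op 9: best P0=NH0 P1=NH0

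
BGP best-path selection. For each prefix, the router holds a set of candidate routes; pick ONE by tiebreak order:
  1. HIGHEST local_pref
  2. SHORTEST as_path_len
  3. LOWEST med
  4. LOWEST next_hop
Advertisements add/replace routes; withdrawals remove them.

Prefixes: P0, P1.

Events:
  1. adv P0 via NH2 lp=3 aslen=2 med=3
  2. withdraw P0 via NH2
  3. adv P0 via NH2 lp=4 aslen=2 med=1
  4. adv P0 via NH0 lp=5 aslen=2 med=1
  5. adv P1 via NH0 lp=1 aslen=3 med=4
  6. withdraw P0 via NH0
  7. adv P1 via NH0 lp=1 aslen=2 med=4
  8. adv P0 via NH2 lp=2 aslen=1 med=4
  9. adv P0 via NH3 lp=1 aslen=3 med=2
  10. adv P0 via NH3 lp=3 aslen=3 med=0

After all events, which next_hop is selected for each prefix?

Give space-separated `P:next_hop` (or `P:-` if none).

Answer: P0:NH3 P1:NH0

Derivation:
Op 1: best P0=NH2 P1=-
Op 2: best P0=- P1=-
Op 3: best P0=NH2 P1=-
Op 4: best P0=NH0 P1=-
Op 5: best P0=NH0 P1=NH0
Op 6: best P0=NH2 P1=NH0
Op 7: best P0=NH2 P1=NH0
Op 8: best P0=NH2 P1=NH0
Op 9: best P0=NH2 P1=NH0
Op 10: best P0=NH3 P1=NH0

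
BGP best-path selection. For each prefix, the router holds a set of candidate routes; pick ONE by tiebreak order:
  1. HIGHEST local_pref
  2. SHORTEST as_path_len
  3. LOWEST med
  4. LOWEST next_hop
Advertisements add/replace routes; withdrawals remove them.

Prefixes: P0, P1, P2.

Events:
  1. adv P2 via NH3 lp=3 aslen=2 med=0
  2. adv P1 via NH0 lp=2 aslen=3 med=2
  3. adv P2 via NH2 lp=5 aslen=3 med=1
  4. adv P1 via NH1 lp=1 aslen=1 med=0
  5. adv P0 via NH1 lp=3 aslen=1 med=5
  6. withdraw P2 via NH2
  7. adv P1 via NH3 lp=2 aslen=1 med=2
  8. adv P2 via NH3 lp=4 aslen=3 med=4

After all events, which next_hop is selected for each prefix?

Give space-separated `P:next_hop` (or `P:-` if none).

Answer: P0:NH1 P1:NH3 P2:NH3

Derivation:
Op 1: best P0=- P1=- P2=NH3
Op 2: best P0=- P1=NH0 P2=NH3
Op 3: best P0=- P1=NH0 P2=NH2
Op 4: best P0=- P1=NH0 P2=NH2
Op 5: best P0=NH1 P1=NH0 P2=NH2
Op 6: best P0=NH1 P1=NH0 P2=NH3
Op 7: best P0=NH1 P1=NH3 P2=NH3
Op 8: best P0=NH1 P1=NH3 P2=NH3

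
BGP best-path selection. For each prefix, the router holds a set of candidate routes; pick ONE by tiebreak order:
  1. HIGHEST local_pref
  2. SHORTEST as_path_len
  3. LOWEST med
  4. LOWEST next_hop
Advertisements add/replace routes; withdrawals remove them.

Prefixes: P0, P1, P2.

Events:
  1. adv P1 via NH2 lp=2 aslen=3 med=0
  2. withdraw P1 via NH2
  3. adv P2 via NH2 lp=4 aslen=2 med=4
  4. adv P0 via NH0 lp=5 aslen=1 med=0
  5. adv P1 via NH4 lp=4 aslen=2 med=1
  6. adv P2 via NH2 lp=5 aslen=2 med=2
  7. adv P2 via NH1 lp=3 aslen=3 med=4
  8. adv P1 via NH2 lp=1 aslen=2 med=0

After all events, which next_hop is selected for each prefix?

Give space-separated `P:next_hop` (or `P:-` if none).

Answer: P0:NH0 P1:NH4 P2:NH2

Derivation:
Op 1: best P0=- P1=NH2 P2=-
Op 2: best P0=- P1=- P2=-
Op 3: best P0=- P1=- P2=NH2
Op 4: best P0=NH0 P1=- P2=NH2
Op 5: best P0=NH0 P1=NH4 P2=NH2
Op 6: best P0=NH0 P1=NH4 P2=NH2
Op 7: best P0=NH0 P1=NH4 P2=NH2
Op 8: best P0=NH0 P1=NH4 P2=NH2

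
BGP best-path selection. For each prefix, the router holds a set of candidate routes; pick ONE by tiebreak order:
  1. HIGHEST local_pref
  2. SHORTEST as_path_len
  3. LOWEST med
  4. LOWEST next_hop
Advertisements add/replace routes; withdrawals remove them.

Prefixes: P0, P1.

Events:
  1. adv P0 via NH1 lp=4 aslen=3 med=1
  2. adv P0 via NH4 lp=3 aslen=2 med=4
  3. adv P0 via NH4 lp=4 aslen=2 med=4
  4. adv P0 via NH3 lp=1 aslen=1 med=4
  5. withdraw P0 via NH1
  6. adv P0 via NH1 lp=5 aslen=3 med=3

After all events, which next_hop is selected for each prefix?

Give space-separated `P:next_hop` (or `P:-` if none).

Op 1: best P0=NH1 P1=-
Op 2: best P0=NH1 P1=-
Op 3: best P0=NH4 P1=-
Op 4: best P0=NH4 P1=-
Op 5: best P0=NH4 P1=-
Op 6: best P0=NH1 P1=-

Answer: P0:NH1 P1:-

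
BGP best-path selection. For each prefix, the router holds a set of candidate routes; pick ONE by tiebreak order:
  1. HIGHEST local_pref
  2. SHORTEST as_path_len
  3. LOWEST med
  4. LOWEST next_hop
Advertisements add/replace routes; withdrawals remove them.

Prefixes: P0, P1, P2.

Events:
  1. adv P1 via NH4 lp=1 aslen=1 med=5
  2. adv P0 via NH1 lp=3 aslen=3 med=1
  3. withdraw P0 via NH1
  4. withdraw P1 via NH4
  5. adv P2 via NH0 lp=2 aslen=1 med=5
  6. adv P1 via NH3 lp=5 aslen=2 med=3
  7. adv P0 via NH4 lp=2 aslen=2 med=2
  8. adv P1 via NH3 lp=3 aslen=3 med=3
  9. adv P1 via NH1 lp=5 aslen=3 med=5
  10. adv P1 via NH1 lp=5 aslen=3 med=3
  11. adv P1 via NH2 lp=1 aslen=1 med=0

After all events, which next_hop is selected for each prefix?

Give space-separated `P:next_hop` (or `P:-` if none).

Op 1: best P0=- P1=NH4 P2=-
Op 2: best P0=NH1 P1=NH4 P2=-
Op 3: best P0=- P1=NH4 P2=-
Op 4: best P0=- P1=- P2=-
Op 5: best P0=- P1=- P2=NH0
Op 6: best P0=- P1=NH3 P2=NH0
Op 7: best P0=NH4 P1=NH3 P2=NH0
Op 8: best P0=NH4 P1=NH3 P2=NH0
Op 9: best P0=NH4 P1=NH1 P2=NH0
Op 10: best P0=NH4 P1=NH1 P2=NH0
Op 11: best P0=NH4 P1=NH1 P2=NH0

Answer: P0:NH4 P1:NH1 P2:NH0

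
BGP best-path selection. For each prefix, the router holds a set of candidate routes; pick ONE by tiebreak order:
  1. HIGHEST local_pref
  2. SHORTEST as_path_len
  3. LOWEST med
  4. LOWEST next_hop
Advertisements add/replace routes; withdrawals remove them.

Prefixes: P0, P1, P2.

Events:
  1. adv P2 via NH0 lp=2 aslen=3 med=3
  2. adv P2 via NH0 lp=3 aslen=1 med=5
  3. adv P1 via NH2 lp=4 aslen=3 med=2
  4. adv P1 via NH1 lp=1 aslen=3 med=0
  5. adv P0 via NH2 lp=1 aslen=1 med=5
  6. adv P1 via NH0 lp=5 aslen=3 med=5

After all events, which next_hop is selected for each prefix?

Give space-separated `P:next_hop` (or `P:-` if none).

Answer: P0:NH2 P1:NH0 P2:NH0

Derivation:
Op 1: best P0=- P1=- P2=NH0
Op 2: best P0=- P1=- P2=NH0
Op 3: best P0=- P1=NH2 P2=NH0
Op 4: best P0=- P1=NH2 P2=NH0
Op 5: best P0=NH2 P1=NH2 P2=NH0
Op 6: best P0=NH2 P1=NH0 P2=NH0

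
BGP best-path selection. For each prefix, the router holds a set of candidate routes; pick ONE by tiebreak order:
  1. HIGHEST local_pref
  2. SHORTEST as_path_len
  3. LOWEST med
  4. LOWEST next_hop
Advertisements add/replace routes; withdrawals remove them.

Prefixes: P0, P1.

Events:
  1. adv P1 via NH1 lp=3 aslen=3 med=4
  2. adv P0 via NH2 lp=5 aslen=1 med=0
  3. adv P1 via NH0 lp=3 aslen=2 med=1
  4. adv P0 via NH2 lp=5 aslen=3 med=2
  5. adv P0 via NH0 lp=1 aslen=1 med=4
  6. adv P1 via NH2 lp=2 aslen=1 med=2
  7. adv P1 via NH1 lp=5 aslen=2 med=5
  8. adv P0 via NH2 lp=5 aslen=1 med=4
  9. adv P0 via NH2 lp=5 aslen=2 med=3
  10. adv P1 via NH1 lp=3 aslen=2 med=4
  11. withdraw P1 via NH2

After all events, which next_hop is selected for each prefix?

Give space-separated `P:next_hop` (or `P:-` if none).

Op 1: best P0=- P1=NH1
Op 2: best P0=NH2 P1=NH1
Op 3: best P0=NH2 P1=NH0
Op 4: best P0=NH2 P1=NH0
Op 5: best P0=NH2 P1=NH0
Op 6: best P0=NH2 P1=NH0
Op 7: best P0=NH2 P1=NH1
Op 8: best P0=NH2 P1=NH1
Op 9: best P0=NH2 P1=NH1
Op 10: best P0=NH2 P1=NH0
Op 11: best P0=NH2 P1=NH0

Answer: P0:NH2 P1:NH0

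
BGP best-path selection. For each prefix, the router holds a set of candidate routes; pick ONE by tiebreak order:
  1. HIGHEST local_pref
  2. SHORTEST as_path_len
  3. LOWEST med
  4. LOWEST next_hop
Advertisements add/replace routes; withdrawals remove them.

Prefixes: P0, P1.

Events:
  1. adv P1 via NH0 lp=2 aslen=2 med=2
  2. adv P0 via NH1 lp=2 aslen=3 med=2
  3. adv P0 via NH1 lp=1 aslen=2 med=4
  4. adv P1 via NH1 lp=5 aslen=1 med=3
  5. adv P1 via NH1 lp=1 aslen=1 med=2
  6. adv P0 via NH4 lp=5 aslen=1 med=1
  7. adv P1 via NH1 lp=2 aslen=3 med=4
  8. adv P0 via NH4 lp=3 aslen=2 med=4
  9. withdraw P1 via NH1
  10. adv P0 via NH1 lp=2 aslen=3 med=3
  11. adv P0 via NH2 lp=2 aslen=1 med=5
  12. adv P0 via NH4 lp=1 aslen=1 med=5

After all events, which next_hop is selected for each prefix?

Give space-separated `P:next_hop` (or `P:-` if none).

Answer: P0:NH2 P1:NH0

Derivation:
Op 1: best P0=- P1=NH0
Op 2: best P0=NH1 P1=NH0
Op 3: best P0=NH1 P1=NH0
Op 4: best P0=NH1 P1=NH1
Op 5: best P0=NH1 P1=NH0
Op 6: best P0=NH4 P1=NH0
Op 7: best P0=NH4 P1=NH0
Op 8: best P0=NH4 P1=NH0
Op 9: best P0=NH4 P1=NH0
Op 10: best P0=NH4 P1=NH0
Op 11: best P0=NH4 P1=NH0
Op 12: best P0=NH2 P1=NH0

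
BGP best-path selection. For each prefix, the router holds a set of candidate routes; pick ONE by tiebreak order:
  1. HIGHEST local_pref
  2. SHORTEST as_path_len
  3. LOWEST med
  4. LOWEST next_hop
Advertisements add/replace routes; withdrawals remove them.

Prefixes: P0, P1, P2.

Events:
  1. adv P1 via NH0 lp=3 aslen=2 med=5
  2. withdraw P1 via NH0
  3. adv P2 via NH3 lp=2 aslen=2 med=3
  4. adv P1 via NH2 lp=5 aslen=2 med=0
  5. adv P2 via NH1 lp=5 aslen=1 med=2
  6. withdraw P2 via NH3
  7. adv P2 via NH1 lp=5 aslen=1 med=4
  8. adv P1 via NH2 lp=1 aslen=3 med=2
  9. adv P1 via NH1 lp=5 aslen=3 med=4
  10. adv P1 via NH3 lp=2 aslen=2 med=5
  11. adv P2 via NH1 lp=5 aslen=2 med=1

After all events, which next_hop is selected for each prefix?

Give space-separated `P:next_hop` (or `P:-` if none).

Answer: P0:- P1:NH1 P2:NH1

Derivation:
Op 1: best P0=- P1=NH0 P2=-
Op 2: best P0=- P1=- P2=-
Op 3: best P0=- P1=- P2=NH3
Op 4: best P0=- P1=NH2 P2=NH3
Op 5: best P0=- P1=NH2 P2=NH1
Op 6: best P0=- P1=NH2 P2=NH1
Op 7: best P0=- P1=NH2 P2=NH1
Op 8: best P0=- P1=NH2 P2=NH1
Op 9: best P0=- P1=NH1 P2=NH1
Op 10: best P0=- P1=NH1 P2=NH1
Op 11: best P0=- P1=NH1 P2=NH1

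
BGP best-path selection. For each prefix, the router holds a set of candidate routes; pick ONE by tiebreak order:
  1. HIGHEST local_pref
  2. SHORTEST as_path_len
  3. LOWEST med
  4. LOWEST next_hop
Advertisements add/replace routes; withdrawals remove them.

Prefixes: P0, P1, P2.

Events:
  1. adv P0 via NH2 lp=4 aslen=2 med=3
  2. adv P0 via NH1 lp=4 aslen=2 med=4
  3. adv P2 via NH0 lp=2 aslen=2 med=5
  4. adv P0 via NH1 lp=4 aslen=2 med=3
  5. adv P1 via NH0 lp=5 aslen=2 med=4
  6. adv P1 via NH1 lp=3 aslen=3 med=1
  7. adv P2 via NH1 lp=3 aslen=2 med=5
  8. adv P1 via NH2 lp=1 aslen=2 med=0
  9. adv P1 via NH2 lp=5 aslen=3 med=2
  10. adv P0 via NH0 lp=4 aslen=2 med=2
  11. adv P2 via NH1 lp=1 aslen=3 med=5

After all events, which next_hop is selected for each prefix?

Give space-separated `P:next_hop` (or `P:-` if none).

Op 1: best P0=NH2 P1=- P2=-
Op 2: best P0=NH2 P1=- P2=-
Op 3: best P0=NH2 P1=- P2=NH0
Op 4: best P0=NH1 P1=- P2=NH0
Op 5: best P0=NH1 P1=NH0 P2=NH0
Op 6: best P0=NH1 P1=NH0 P2=NH0
Op 7: best P0=NH1 P1=NH0 P2=NH1
Op 8: best P0=NH1 P1=NH0 P2=NH1
Op 9: best P0=NH1 P1=NH0 P2=NH1
Op 10: best P0=NH0 P1=NH0 P2=NH1
Op 11: best P0=NH0 P1=NH0 P2=NH0

Answer: P0:NH0 P1:NH0 P2:NH0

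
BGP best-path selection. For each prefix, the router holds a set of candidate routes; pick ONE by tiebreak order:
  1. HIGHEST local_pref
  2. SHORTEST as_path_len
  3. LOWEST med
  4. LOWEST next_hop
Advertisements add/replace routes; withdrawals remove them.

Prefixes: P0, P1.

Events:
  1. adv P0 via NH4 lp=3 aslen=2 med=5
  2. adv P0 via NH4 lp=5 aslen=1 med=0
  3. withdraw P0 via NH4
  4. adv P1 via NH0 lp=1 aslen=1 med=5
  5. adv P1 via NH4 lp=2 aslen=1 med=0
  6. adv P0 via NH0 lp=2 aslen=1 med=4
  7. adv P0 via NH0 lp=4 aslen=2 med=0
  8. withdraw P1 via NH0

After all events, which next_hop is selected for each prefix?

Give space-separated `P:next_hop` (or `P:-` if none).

Op 1: best P0=NH4 P1=-
Op 2: best P0=NH4 P1=-
Op 3: best P0=- P1=-
Op 4: best P0=- P1=NH0
Op 5: best P0=- P1=NH4
Op 6: best P0=NH0 P1=NH4
Op 7: best P0=NH0 P1=NH4
Op 8: best P0=NH0 P1=NH4

Answer: P0:NH0 P1:NH4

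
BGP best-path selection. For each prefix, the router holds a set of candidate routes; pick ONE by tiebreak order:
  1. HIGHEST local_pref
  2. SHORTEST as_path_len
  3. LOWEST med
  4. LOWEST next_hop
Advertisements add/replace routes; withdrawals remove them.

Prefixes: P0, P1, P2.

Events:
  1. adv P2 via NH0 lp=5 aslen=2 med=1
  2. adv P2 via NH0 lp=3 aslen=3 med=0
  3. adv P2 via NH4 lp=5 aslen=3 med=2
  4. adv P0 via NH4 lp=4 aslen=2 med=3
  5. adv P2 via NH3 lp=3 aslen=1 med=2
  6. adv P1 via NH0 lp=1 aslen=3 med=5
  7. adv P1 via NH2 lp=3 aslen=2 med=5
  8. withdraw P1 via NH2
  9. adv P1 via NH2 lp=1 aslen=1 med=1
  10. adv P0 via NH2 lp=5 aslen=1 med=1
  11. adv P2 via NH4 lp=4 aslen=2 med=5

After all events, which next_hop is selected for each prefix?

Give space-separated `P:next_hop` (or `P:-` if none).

Op 1: best P0=- P1=- P2=NH0
Op 2: best P0=- P1=- P2=NH0
Op 3: best P0=- P1=- P2=NH4
Op 4: best P0=NH4 P1=- P2=NH4
Op 5: best P0=NH4 P1=- P2=NH4
Op 6: best P0=NH4 P1=NH0 P2=NH4
Op 7: best P0=NH4 P1=NH2 P2=NH4
Op 8: best P0=NH4 P1=NH0 P2=NH4
Op 9: best P0=NH4 P1=NH2 P2=NH4
Op 10: best P0=NH2 P1=NH2 P2=NH4
Op 11: best P0=NH2 P1=NH2 P2=NH4

Answer: P0:NH2 P1:NH2 P2:NH4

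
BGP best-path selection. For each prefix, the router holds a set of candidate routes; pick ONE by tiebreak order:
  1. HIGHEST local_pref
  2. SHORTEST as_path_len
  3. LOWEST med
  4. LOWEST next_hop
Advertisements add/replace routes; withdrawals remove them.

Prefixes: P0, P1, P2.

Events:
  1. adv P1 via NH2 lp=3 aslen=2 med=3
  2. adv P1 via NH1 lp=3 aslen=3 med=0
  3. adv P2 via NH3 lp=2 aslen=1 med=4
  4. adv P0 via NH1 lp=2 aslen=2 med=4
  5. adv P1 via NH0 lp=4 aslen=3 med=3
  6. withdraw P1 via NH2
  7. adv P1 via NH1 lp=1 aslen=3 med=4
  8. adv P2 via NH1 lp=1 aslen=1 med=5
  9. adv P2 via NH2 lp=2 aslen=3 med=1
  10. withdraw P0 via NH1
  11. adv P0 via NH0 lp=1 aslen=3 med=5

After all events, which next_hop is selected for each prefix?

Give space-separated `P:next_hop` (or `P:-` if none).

Answer: P0:NH0 P1:NH0 P2:NH3

Derivation:
Op 1: best P0=- P1=NH2 P2=-
Op 2: best P0=- P1=NH2 P2=-
Op 3: best P0=- P1=NH2 P2=NH3
Op 4: best P0=NH1 P1=NH2 P2=NH3
Op 5: best P0=NH1 P1=NH0 P2=NH3
Op 6: best P0=NH1 P1=NH0 P2=NH3
Op 7: best P0=NH1 P1=NH0 P2=NH3
Op 8: best P0=NH1 P1=NH0 P2=NH3
Op 9: best P0=NH1 P1=NH0 P2=NH3
Op 10: best P0=- P1=NH0 P2=NH3
Op 11: best P0=NH0 P1=NH0 P2=NH3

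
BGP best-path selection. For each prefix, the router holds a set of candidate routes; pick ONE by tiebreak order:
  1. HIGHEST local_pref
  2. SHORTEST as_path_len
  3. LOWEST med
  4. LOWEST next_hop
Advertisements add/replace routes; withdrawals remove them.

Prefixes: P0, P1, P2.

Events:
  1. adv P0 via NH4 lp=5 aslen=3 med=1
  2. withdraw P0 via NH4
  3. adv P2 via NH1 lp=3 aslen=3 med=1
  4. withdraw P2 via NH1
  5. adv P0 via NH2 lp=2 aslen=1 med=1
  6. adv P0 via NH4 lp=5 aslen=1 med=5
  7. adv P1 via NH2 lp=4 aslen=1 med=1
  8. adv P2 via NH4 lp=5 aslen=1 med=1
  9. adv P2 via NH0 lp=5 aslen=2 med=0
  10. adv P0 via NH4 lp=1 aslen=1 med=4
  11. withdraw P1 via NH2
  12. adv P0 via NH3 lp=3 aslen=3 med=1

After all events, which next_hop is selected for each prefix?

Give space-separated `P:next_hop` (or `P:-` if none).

Answer: P0:NH3 P1:- P2:NH4

Derivation:
Op 1: best P0=NH4 P1=- P2=-
Op 2: best P0=- P1=- P2=-
Op 3: best P0=- P1=- P2=NH1
Op 4: best P0=- P1=- P2=-
Op 5: best P0=NH2 P1=- P2=-
Op 6: best P0=NH4 P1=- P2=-
Op 7: best P0=NH4 P1=NH2 P2=-
Op 8: best P0=NH4 P1=NH2 P2=NH4
Op 9: best P0=NH4 P1=NH2 P2=NH4
Op 10: best P0=NH2 P1=NH2 P2=NH4
Op 11: best P0=NH2 P1=- P2=NH4
Op 12: best P0=NH3 P1=- P2=NH4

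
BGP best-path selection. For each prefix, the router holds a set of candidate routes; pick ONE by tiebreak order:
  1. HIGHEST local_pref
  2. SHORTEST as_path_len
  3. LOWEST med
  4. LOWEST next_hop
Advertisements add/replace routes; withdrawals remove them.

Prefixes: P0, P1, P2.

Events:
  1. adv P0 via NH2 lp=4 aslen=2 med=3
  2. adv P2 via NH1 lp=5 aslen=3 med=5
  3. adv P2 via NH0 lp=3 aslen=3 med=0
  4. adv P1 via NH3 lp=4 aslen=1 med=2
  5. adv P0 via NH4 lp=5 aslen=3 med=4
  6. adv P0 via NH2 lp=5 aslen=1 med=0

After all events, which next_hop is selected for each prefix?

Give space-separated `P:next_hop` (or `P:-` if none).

Op 1: best P0=NH2 P1=- P2=-
Op 2: best P0=NH2 P1=- P2=NH1
Op 3: best P0=NH2 P1=- P2=NH1
Op 4: best P0=NH2 P1=NH3 P2=NH1
Op 5: best P0=NH4 P1=NH3 P2=NH1
Op 6: best P0=NH2 P1=NH3 P2=NH1

Answer: P0:NH2 P1:NH3 P2:NH1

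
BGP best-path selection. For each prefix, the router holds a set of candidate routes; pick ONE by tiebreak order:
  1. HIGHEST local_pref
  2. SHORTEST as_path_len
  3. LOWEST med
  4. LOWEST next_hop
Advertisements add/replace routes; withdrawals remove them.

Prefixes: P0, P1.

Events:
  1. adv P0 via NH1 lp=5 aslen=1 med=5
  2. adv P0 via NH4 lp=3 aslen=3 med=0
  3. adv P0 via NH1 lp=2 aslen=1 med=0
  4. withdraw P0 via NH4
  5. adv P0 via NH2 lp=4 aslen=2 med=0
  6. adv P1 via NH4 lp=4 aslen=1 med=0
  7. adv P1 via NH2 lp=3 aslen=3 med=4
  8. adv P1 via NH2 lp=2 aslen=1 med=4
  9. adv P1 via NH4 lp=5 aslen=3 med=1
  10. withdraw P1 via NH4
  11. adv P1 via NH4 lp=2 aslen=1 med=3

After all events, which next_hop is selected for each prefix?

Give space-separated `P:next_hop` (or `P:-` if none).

Answer: P0:NH2 P1:NH4

Derivation:
Op 1: best P0=NH1 P1=-
Op 2: best P0=NH1 P1=-
Op 3: best P0=NH4 P1=-
Op 4: best P0=NH1 P1=-
Op 5: best P0=NH2 P1=-
Op 6: best P0=NH2 P1=NH4
Op 7: best P0=NH2 P1=NH4
Op 8: best P0=NH2 P1=NH4
Op 9: best P0=NH2 P1=NH4
Op 10: best P0=NH2 P1=NH2
Op 11: best P0=NH2 P1=NH4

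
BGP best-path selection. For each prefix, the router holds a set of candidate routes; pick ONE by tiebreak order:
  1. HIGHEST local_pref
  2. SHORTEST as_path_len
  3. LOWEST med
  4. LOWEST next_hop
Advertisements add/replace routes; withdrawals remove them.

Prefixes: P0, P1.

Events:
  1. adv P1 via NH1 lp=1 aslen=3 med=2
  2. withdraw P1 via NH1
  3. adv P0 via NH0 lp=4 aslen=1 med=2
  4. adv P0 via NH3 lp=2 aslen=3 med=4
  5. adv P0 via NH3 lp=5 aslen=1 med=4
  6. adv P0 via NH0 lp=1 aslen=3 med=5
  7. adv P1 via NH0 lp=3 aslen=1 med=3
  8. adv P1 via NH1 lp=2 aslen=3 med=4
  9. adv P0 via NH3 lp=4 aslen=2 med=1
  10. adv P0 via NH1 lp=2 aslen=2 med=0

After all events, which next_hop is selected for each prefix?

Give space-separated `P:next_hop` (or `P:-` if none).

Answer: P0:NH3 P1:NH0

Derivation:
Op 1: best P0=- P1=NH1
Op 2: best P0=- P1=-
Op 3: best P0=NH0 P1=-
Op 4: best P0=NH0 P1=-
Op 5: best P0=NH3 P1=-
Op 6: best P0=NH3 P1=-
Op 7: best P0=NH3 P1=NH0
Op 8: best P0=NH3 P1=NH0
Op 9: best P0=NH3 P1=NH0
Op 10: best P0=NH3 P1=NH0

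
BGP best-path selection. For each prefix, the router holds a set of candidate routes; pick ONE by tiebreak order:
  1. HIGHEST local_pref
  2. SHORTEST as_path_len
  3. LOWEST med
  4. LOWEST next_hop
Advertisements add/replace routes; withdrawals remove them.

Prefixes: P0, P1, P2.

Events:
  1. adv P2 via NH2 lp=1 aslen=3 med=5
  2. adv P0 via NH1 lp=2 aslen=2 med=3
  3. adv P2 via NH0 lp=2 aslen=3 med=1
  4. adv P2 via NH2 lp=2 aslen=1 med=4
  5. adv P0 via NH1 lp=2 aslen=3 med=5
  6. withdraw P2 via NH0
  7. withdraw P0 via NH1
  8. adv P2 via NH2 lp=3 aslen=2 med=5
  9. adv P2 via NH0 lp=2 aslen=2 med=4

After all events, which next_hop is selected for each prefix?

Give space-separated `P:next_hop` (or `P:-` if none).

Answer: P0:- P1:- P2:NH2

Derivation:
Op 1: best P0=- P1=- P2=NH2
Op 2: best P0=NH1 P1=- P2=NH2
Op 3: best P0=NH1 P1=- P2=NH0
Op 4: best P0=NH1 P1=- P2=NH2
Op 5: best P0=NH1 P1=- P2=NH2
Op 6: best P0=NH1 P1=- P2=NH2
Op 7: best P0=- P1=- P2=NH2
Op 8: best P0=- P1=- P2=NH2
Op 9: best P0=- P1=- P2=NH2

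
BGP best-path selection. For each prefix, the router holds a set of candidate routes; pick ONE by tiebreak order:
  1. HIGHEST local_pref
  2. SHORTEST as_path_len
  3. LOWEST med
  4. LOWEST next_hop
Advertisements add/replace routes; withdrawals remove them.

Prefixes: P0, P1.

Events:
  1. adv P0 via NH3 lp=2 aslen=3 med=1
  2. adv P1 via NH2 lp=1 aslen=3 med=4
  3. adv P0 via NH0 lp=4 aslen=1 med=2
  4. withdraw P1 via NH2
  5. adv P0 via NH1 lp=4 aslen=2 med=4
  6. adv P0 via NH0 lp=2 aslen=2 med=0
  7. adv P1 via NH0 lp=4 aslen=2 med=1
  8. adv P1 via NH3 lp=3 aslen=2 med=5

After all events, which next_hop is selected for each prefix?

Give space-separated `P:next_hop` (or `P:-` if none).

Answer: P0:NH1 P1:NH0

Derivation:
Op 1: best P0=NH3 P1=-
Op 2: best P0=NH3 P1=NH2
Op 3: best P0=NH0 P1=NH2
Op 4: best P0=NH0 P1=-
Op 5: best P0=NH0 P1=-
Op 6: best P0=NH1 P1=-
Op 7: best P0=NH1 P1=NH0
Op 8: best P0=NH1 P1=NH0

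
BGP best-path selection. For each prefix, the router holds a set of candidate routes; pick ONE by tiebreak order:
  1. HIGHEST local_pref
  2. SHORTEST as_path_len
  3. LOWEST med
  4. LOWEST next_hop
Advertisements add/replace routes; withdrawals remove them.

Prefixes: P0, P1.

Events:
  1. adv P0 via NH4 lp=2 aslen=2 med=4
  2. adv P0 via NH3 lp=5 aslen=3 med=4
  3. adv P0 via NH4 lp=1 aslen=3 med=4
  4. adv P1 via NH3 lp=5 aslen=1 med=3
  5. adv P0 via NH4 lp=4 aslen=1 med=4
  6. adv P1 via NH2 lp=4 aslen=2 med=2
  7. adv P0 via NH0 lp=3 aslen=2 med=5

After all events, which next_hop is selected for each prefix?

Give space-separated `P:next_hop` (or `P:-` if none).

Answer: P0:NH3 P1:NH3

Derivation:
Op 1: best P0=NH4 P1=-
Op 2: best P0=NH3 P1=-
Op 3: best P0=NH3 P1=-
Op 4: best P0=NH3 P1=NH3
Op 5: best P0=NH3 P1=NH3
Op 6: best P0=NH3 P1=NH3
Op 7: best P0=NH3 P1=NH3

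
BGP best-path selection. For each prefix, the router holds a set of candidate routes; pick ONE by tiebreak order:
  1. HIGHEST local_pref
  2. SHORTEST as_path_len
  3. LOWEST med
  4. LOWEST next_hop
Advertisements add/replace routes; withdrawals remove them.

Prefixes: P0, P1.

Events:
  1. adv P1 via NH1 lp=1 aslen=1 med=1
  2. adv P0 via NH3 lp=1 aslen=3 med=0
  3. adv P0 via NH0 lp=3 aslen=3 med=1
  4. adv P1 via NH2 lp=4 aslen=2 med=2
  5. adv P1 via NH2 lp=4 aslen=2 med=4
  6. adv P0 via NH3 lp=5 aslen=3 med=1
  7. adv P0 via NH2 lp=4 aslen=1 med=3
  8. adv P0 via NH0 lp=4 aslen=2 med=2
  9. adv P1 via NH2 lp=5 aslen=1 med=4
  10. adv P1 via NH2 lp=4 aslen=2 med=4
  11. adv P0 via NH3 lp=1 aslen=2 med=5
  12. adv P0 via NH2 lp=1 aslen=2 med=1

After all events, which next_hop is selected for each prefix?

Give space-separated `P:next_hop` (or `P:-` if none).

Op 1: best P0=- P1=NH1
Op 2: best P0=NH3 P1=NH1
Op 3: best P0=NH0 P1=NH1
Op 4: best P0=NH0 P1=NH2
Op 5: best P0=NH0 P1=NH2
Op 6: best P0=NH3 P1=NH2
Op 7: best P0=NH3 P1=NH2
Op 8: best P0=NH3 P1=NH2
Op 9: best P0=NH3 P1=NH2
Op 10: best P0=NH3 P1=NH2
Op 11: best P0=NH2 P1=NH2
Op 12: best P0=NH0 P1=NH2

Answer: P0:NH0 P1:NH2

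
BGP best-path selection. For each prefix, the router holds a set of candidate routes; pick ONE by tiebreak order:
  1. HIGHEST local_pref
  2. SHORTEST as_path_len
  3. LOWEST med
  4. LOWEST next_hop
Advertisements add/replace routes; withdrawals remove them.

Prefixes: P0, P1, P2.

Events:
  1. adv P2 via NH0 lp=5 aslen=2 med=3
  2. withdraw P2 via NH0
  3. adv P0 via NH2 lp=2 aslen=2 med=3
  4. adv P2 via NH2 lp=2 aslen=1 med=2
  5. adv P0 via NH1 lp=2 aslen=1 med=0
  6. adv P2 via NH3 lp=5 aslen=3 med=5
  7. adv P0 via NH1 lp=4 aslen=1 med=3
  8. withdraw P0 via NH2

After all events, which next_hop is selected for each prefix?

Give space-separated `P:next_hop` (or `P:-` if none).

Op 1: best P0=- P1=- P2=NH0
Op 2: best P0=- P1=- P2=-
Op 3: best P0=NH2 P1=- P2=-
Op 4: best P0=NH2 P1=- P2=NH2
Op 5: best P0=NH1 P1=- P2=NH2
Op 6: best P0=NH1 P1=- P2=NH3
Op 7: best P0=NH1 P1=- P2=NH3
Op 8: best P0=NH1 P1=- P2=NH3

Answer: P0:NH1 P1:- P2:NH3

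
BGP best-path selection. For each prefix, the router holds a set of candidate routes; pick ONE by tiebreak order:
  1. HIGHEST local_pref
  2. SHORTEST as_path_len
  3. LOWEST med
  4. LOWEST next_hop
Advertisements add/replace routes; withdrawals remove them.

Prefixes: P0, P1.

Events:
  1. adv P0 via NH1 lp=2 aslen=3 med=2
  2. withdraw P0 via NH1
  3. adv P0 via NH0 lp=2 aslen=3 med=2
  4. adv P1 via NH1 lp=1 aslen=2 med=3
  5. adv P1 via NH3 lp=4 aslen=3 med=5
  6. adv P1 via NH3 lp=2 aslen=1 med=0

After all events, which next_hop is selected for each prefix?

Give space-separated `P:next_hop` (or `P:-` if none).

Answer: P0:NH0 P1:NH3

Derivation:
Op 1: best P0=NH1 P1=-
Op 2: best P0=- P1=-
Op 3: best P0=NH0 P1=-
Op 4: best P0=NH0 P1=NH1
Op 5: best P0=NH0 P1=NH3
Op 6: best P0=NH0 P1=NH3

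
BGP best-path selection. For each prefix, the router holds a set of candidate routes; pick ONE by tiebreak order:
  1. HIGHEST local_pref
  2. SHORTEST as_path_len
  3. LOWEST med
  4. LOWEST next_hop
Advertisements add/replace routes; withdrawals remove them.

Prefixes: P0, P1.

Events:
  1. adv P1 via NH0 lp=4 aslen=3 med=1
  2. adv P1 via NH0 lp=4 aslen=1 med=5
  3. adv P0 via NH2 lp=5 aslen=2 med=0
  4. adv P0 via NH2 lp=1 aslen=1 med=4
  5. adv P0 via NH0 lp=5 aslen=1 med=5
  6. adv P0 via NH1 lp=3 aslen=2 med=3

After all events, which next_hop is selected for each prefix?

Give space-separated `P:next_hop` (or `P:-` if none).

Op 1: best P0=- P1=NH0
Op 2: best P0=- P1=NH0
Op 3: best P0=NH2 P1=NH0
Op 4: best P0=NH2 P1=NH0
Op 5: best P0=NH0 P1=NH0
Op 6: best P0=NH0 P1=NH0

Answer: P0:NH0 P1:NH0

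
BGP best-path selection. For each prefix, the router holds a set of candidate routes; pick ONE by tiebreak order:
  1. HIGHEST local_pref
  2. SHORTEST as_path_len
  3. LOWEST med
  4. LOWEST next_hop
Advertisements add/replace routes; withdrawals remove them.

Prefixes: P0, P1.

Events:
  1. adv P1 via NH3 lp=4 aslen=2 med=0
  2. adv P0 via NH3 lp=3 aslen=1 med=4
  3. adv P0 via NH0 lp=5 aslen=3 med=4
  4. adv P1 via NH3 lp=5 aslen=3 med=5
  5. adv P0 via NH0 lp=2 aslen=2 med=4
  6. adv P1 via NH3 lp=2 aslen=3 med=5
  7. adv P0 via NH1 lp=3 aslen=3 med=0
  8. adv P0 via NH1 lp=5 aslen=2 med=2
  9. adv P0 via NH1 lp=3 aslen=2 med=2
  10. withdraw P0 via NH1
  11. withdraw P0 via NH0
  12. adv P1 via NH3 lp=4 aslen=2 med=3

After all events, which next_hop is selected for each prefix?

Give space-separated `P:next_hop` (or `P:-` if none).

Answer: P0:NH3 P1:NH3

Derivation:
Op 1: best P0=- P1=NH3
Op 2: best P0=NH3 P1=NH3
Op 3: best P0=NH0 P1=NH3
Op 4: best P0=NH0 P1=NH3
Op 5: best P0=NH3 P1=NH3
Op 6: best P0=NH3 P1=NH3
Op 7: best P0=NH3 P1=NH3
Op 8: best P0=NH1 P1=NH3
Op 9: best P0=NH3 P1=NH3
Op 10: best P0=NH3 P1=NH3
Op 11: best P0=NH3 P1=NH3
Op 12: best P0=NH3 P1=NH3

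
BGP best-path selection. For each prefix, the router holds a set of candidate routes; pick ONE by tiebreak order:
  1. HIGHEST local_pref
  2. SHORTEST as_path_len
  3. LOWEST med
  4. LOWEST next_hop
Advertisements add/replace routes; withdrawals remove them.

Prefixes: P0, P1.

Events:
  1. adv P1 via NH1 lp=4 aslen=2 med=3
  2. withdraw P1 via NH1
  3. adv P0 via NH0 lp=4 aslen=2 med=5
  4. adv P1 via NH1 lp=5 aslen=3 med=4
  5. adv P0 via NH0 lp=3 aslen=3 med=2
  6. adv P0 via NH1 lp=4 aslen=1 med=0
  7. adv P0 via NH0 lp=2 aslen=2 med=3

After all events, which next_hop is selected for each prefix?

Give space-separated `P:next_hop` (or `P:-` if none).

Answer: P0:NH1 P1:NH1

Derivation:
Op 1: best P0=- P1=NH1
Op 2: best P0=- P1=-
Op 3: best P0=NH0 P1=-
Op 4: best P0=NH0 P1=NH1
Op 5: best P0=NH0 P1=NH1
Op 6: best P0=NH1 P1=NH1
Op 7: best P0=NH1 P1=NH1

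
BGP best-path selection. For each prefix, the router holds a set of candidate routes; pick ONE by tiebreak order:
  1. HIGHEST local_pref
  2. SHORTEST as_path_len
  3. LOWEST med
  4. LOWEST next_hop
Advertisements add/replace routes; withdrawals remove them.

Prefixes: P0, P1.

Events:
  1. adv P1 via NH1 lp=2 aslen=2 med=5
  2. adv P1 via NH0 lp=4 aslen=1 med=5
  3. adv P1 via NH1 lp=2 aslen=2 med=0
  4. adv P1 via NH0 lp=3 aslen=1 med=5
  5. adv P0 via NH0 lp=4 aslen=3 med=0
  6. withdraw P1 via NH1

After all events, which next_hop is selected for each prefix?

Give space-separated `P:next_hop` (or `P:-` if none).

Answer: P0:NH0 P1:NH0

Derivation:
Op 1: best P0=- P1=NH1
Op 2: best P0=- P1=NH0
Op 3: best P0=- P1=NH0
Op 4: best P0=- P1=NH0
Op 5: best P0=NH0 P1=NH0
Op 6: best P0=NH0 P1=NH0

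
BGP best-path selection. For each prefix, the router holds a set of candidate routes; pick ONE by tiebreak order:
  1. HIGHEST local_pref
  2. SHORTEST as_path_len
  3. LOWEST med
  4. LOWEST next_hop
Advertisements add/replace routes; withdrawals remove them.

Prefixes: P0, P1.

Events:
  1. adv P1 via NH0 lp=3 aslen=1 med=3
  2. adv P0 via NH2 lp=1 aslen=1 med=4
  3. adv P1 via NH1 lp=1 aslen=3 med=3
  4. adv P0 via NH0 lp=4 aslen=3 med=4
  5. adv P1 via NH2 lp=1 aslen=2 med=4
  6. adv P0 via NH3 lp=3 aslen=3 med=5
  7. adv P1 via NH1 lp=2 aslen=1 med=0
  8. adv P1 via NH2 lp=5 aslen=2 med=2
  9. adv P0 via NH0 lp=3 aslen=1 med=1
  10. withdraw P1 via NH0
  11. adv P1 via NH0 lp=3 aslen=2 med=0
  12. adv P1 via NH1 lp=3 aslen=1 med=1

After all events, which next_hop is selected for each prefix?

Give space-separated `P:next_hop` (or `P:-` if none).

Answer: P0:NH0 P1:NH2

Derivation:
Op 1: best P0=- P1=NH0
Op 2: best P0=NH2 P1=NH0
Op 3: best P0=NH2 P1=NH0
Op 4: best P0=NH0 P1=NH0
Op 5: best P0=NH0 P1=NH0
Op 6: best P0=NH0 P1=NH0
Op 7: best P0=NH0 P1=NH0
Op 8: best P0=NH0 P1=NH2
Op 9: best P0=NH0 P1=NH2
Op 10: best P0=NH0 P1=NH2
Op 11: best P0=NH0 P1=NH2
Op 12: best P0=NH0 P1=NH2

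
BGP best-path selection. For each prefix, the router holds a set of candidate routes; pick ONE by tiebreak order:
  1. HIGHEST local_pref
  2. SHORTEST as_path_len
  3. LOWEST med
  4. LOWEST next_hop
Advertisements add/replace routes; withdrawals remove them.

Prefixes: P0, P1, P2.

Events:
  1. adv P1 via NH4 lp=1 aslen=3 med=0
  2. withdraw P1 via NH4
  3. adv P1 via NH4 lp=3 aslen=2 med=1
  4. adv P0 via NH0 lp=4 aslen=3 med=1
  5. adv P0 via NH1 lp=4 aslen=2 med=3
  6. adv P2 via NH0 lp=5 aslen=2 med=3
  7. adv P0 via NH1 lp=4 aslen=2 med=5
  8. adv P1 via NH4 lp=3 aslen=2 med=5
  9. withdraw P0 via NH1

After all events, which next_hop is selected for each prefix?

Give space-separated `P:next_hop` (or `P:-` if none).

Answer: P0:NH0 P1:NH4 P2:NH0

Derivation:
Op 1: best P0=- P1=NH4 P2=-
Op 2: best P0=- P1=- P2=-
Op 3: best P0=- P1=NH4 P2=-
Op 4: best P0=NH0 P1=NH4 P2=-
Op 5: best P0=NH1 P1=NH4 P2=-
Op 6: best P0=NH1 P1=NH4 P2=NH0
Op 7: best P0=NH1 P1=NH4 P2=NH0
Op 8: best P0=NH1 P1=NH4 P2=NH0
Op 9: best P0=NH0 P1=NH4 P2=NH0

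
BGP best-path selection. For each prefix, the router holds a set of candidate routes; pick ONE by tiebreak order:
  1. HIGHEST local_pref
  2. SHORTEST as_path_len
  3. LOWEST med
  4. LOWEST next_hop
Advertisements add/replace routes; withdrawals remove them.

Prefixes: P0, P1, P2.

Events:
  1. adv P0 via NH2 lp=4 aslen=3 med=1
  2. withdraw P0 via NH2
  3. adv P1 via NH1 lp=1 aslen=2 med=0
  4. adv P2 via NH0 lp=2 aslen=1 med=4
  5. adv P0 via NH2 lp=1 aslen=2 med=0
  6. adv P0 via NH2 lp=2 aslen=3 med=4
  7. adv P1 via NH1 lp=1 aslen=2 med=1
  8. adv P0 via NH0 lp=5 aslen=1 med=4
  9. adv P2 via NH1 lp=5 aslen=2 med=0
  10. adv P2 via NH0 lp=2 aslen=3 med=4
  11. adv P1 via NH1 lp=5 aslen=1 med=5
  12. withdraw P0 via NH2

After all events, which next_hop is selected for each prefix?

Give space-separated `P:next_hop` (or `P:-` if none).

Answer: P0:NH0 P1:NH1 P2:NH1

Derivation:
Op 1: best P0=NH2 P1=- P2=-
Op 2: best P0=- P1=- P2=-
Op 3: best P0=- P1=NH1 P2=-
Op 4: best P0=- P1=NH1 P2=NH0
Op 5: best P0=NH2 P1=NH1 P2=NH0
Op 6: best P0=NH2 P1=NH1 P2=NH0
Op 7: best P0=NH2 P1=NH1 P2=NH0
Op 8: best P0=NH0 P1=NH1 P2=NH0
Op 9: best P0=NH0 P1=NH1 P2=NH1
Op 10: best P0=NH0 P1=NH1 P2=NH1
Op 11: best P0=NH0 P1=NH1 P2=NH1
Op 12: best P0=NH0 P1=NH1 P2=NH1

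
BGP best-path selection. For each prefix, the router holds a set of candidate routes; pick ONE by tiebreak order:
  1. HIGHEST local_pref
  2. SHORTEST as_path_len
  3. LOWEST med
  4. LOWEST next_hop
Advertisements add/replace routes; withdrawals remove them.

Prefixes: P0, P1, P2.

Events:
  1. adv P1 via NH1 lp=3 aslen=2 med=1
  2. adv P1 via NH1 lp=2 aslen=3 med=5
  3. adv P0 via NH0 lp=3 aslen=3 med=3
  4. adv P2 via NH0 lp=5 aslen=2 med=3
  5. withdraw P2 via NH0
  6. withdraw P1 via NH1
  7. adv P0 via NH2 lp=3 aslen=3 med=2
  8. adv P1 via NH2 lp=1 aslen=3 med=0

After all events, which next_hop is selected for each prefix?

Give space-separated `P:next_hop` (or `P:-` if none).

Op 1: best P0=- P1=NH1 P2=-
Op 2: best P0=- P1=NH1 P2=-
Op 3: best P0=NH0 P1=NH1 P2=-
Op 4: best P0=NH0 P1=NH1 P2=NH0
Op 5: best P0=NH0 P1=NH1 P2=-
Op 6: best P0=NH0 P1=- P2=-
Op 7: best P0=NH2 P1=- P2=-
Op 8: best P0=NH2 P1=NH2 P2=-

Answer: P0:NH2 P1:NH2 P2:-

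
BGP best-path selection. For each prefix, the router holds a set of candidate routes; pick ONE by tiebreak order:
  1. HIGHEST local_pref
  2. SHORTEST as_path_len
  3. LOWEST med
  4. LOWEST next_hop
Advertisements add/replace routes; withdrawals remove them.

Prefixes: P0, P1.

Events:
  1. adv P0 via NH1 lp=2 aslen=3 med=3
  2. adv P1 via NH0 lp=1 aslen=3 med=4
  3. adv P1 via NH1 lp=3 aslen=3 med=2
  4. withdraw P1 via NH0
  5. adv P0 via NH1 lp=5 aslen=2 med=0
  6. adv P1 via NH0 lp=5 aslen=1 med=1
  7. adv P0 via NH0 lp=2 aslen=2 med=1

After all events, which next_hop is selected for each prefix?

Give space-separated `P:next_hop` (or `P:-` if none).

Op 1: best P0=NH1 P1=-
Op 2: best P0=NH1 P1=NH0
Op 3: best P0=NH1 P1=NH1
Op 4: best P0=NH1 P1=NH1
Op 5: best P0=NH1 P1=NH1
Op 6: best P0=NH1 P1=NH0
Op 7: best P0=NH1 P1=NH0

Answer: P0:NH1 P1:NH0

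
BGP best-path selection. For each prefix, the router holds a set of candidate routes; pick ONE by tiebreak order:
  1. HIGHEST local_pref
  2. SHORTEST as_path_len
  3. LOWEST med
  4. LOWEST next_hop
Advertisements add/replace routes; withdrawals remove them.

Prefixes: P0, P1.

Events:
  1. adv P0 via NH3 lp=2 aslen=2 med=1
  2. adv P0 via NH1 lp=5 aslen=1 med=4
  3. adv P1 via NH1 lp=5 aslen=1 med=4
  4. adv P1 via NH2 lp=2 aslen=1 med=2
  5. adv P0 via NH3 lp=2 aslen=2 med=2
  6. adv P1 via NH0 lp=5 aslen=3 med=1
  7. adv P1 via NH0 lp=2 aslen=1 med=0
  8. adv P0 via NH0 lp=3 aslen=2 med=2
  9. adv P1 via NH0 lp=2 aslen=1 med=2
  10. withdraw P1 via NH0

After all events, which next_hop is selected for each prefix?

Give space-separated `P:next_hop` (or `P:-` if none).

Op 1: best P0=NH3 P1=-
Op 2: best P0=NH1 P1=-
Op 3: best P0=NH1 P1=NH1
Op 4: best P0=NH1 P1=NH1
Op 5: best P0=NH1 P1=NH1
Op 6: best P0=NH1 P1=NH1
Op 7: best P0=NH1 P1=NH1
Op 8: best P0=NH1 P1=NH1
Op 9: best P0=NH1 P1=NH1
Op 10: best P0=NH1 P1=NH1

Answer: P0:NH1 P1:NH1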